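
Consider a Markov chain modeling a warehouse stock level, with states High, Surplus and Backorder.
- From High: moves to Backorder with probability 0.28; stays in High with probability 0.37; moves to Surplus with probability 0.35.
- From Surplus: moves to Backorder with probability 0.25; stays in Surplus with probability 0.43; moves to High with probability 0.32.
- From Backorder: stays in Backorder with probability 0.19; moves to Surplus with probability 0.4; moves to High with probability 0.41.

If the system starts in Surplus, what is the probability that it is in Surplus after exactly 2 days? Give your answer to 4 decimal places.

Sum over the intermediate state after 1 day:
P = P(Surplus→High)·P(High→Surplus) + P(Surplus→Surplus)·P(Surplus→Surplus) + P(Surplus→Backorder)·P(Backorder→Surplus)
  = 0.32×0.35 + 0.43×0.43 + 0.25×0.4
  = 0.1120 + 0.1849 + 0.1000 = 0.3969

0.3969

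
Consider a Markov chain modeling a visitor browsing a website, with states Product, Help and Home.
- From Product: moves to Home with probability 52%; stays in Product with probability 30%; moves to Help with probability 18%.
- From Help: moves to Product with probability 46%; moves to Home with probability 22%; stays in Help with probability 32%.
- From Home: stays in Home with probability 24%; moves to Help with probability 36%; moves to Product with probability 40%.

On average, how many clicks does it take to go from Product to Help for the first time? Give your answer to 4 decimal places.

Let t(s) be the expected number of clicks to first reach Help from state s, with t(Help) = 0. Conditioning on the first click:
t(Product) = 1 + 0.3·t(Product) + 0.52·t(Home)
t(Home) = 1 + 0.4·t(Product) + 0.24·t(Home)
Solving: t(Product) = 3.9506, t(Home) = 3.3951.
Expected clicks from Product to Help: 3.9506.

3.9506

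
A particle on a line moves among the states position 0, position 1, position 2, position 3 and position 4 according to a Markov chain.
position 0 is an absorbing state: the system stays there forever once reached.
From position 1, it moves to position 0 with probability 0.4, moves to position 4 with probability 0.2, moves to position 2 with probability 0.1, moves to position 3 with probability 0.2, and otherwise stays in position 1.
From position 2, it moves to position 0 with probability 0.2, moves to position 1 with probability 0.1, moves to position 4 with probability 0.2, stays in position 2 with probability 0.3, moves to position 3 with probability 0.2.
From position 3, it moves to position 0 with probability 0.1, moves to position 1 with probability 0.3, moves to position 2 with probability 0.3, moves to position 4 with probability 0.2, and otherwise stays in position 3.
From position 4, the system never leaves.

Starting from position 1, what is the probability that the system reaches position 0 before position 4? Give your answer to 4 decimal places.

0.6089

Let h(s) be the probability of absorption at position 0 starting from transient state s. Then h(position 0) = 1 and h(position 4) = 0. By first-step analysis:
h(position 1) = 0.4·1 + 0.1·h(position 1) + 0.1·h(position 2) + 0.2·h(position 3) + 0.2·0
h(position 2) = 0.2·1 + 0.1·h(position 1) + 0.3·h(position 2) + 0.2·h(position 3) + 0.2·0
h(position 3) = 0.1·1 + 0.3·h(position 1) + 0.3·h(position 2) + 0.1·h(position 3) + 0.2·0
Solving: h(position 1) = 0.6089, h(position 2) = 0.5111, h(position 3) = 0.4844.
Starting from position 1, the probability is 0.6089.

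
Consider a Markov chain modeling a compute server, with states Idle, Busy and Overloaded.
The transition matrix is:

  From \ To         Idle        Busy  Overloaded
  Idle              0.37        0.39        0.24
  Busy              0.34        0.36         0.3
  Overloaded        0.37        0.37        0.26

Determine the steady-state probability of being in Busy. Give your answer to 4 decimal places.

Let the stationary distribution be π with π = πP and π_1 + π_2 + π_3 = 1.
π_1 = 0.37·π_1 + 0.34·π_2 + 0.37·π_3
π_2 = 0.39·π_1 + 0.36·π_2 + 0.37·π_3
Solving with the normalization constraint gives π = (0.3588, 0.3734, 0.2678).
So the stationary probability of Busy is 0.3734.

0.3734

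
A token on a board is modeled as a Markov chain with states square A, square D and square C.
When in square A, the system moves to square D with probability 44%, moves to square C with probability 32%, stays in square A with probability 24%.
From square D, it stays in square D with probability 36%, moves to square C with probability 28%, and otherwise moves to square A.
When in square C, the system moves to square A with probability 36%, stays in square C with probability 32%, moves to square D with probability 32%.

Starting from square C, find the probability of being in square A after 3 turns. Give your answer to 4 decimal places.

Propagate the distribution vector 3 turns from square C.
After 0 turns: (0.0000, 0.0000, 1.0000)
After 1 turn: (0.3600, 0.3200, 0.3200)
After 2 turns: (0.3168, 0.3760, 0.3072)
After 3 turns: (0.3220, 0.3731, 0.3050)
P(in square A after 3 turns) = 0.3220

0.3220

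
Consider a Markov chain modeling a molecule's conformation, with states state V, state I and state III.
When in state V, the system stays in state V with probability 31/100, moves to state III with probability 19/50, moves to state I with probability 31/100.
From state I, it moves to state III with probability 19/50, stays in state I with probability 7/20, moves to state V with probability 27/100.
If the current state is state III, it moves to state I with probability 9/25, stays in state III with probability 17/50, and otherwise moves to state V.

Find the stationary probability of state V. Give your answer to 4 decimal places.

Let the stationary distribution be π with π = πP and π_1 + π_2 + π_3 = 1.
π_1 = 0.31·π_1 + 0.27·π_2 + 0.3·π_3
π_2 = 0.31·π_1 + 0.35·π_2 + 0.36·π_3
Solving with the normalization constraint gives π = (0.2927, 0.3419, 0.3654).
So the stationary probability of state V is 0.2927.

0.2927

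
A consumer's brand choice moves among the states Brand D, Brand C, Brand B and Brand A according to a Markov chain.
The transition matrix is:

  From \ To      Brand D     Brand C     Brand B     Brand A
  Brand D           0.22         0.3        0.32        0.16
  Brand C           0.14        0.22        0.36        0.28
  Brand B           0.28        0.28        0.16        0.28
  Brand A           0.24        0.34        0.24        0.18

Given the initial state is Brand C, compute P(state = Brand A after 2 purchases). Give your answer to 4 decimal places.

Propagate the distribution vector 2 purchases from Brand C.
After 0 purchases: (0.0000, 1.0000, 0.0000, 0.0000)
After 1 purchase: (0.1400, 0.2200, 0.3600, 0.2800)
After 2 purchases: (0.2296, 0.2864, 0.2488, 0.2352)
P(in Brand A after 2 purchases) = 0.2352

0.2352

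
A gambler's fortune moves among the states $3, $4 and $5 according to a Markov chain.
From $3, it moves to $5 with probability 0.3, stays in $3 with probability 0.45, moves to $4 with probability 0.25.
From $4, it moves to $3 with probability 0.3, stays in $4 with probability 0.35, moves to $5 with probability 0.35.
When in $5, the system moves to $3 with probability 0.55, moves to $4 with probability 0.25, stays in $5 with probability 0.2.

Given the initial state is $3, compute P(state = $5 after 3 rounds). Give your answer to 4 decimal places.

Propagate the distribution vector 3 rounds from $3.
After 0 rounds: (1.0000, 0.0000, 0.0000)
After 1 round: (0.4500, 0.2500, 0.3000)
After 2 rounds: (0.4425, 0.2750, 0.2825)
After 3 rounds: (0.4370, 0.2775, 0.2855)
P(in $5 after 3 rounds) = 0.2855

0.2855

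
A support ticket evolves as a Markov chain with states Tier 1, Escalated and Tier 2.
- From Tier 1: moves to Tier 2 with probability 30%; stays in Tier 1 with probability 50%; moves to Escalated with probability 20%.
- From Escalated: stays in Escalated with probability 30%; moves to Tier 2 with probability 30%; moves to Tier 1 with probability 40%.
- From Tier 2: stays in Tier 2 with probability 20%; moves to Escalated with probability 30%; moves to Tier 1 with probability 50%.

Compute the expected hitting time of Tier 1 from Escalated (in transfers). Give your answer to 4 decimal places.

2.3404

Let t(s) be the expected number of transfers to first reach Tier 1 from state s, with t(Tier 1) = 0. Conditioning on the first transfer:
t(Escalated) = 1 + 0.3·t(Escalated) + 0.3·t(Tier 2)
t(Tier 2) = 1 + 0.3·t(Escalated) + 0.2·t(Tier 2)
Solving: t(Escalated) = 2.3404, t(Tier 2) = 2.1277.
Expected transfers from Escalated to Tier 1: 2.3404.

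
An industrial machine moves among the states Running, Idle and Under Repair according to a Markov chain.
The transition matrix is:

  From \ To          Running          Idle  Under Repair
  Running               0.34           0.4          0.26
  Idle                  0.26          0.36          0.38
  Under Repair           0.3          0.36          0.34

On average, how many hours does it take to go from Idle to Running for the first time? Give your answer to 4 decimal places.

Let t(s) be the expected number of hours to first reach Running from state s, with t(Running) = 0. Conditioning on the first hour:
t(Idle) = 1 + 0.36·t(Idle) + 0.38·t(Under Repair)
t(Under Repair) = 1 + 0.36·t(Idle) + 0.34·t(Under Repair)
Solving: t(Idle) = 3.6415, t(Under Repair) = 3.5014.
Expected hours from Idle to Running: 3.6415.

3.6415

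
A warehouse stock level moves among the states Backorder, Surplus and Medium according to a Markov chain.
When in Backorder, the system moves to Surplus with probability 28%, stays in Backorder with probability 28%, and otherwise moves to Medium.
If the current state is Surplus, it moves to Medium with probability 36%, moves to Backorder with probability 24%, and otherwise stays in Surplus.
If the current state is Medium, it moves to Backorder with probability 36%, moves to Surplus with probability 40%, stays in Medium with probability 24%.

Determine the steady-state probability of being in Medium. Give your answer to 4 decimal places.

Let the stationary distribution be π with π = πP and π_1 + π_2 + π_3 = 1.
π_1 = 0.28·π_1 + 0.24·π_2 + 0.36·π_3
π_2 = 0.28·π_1 + 0.4·π_2 + 0.4·π_3
Solving with the normalization constraint gives π = (0.2928, 0.3649, 0.3423).
So the stationary probability of Medium is 0.3423.

0.3423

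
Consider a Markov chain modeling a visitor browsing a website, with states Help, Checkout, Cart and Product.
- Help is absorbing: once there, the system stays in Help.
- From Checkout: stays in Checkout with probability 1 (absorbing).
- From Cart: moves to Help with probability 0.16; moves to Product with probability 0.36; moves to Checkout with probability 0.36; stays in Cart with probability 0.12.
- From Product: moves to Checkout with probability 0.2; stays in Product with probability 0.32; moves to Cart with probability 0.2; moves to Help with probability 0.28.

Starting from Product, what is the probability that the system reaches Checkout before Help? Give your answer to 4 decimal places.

0.4711

Let h(s) be the probability of absorption at Checkout starting from transient state s. Then h(Checkout) = 1 and h(Help) = 0. By first-step analysis:
h(Cart) = 0.16·0 + 0.36·1 + 0.12·h(Cart) + 0.36·h(Product)
h(Product) = 0.28·0 + 0.2·1 + 0.2·h(Cart) + 0.32·h(Product)
Solving: h(Cart) = 0.6018, h(Product) = 0.4711.
Starting from Product, the probability is 0.4711.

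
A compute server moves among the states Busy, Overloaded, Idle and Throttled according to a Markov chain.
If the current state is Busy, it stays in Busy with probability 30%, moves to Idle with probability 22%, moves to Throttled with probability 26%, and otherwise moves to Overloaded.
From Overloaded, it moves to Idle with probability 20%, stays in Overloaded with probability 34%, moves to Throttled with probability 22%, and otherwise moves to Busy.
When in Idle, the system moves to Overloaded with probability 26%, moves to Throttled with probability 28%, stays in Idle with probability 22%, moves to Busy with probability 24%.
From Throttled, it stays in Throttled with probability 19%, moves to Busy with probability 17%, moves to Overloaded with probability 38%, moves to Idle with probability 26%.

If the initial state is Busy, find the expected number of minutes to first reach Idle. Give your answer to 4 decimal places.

Let t(s) be the expected number of minutes to first reach Idle from state s, with t(Idle) = 0. Conditioning on the first minute:
t(Busy) = 1 + 0.3·t(Busy) + 0.22·t(Overloaded) + 0.26·t(Throttled)
t(Overloaded) = 1 + 0.24·t(Busy) + 0.34·t(Overloaded) + 0.22·t(Throttled)
t(Throttled) = 1 + 0.17·t(Busy) + 0.38·t(Overloaded) + 0.19·t(Throttled)
Solving: t(Busy) = 4.4755, t(Overloaded) = 4.5841, t(Throttled) = 4.3244.
Expected minutes from Busy to Idle: 4.4755.

4.4755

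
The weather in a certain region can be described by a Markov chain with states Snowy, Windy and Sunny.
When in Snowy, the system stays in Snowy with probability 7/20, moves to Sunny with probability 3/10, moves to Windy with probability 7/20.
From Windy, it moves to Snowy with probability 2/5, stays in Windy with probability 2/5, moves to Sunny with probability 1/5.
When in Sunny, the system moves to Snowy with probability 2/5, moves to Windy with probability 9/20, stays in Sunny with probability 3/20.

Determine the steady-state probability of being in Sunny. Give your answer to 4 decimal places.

Let the stationary distribution be π with π = πP and π_1 + π_2 + π_3 = 1.
π_1 = 0.35·π_1 + 0.4·π_2 + 0.4·π_3
π_2 = 0.35·π_1 + 0.4·π_2 + 0.45·π_3
Solving with the normalization constraint gives π = (0.3810, 0.3923, 0.2268).
So the stationary probability of Sunny is 0.2268.

0.2268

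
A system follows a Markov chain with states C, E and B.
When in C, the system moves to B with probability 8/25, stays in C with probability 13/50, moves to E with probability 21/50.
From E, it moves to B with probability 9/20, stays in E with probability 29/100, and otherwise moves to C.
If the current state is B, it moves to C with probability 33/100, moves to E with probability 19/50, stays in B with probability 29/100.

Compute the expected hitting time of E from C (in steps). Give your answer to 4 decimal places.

2.4535

Let t(s) be the expected number of steps to first reach E from state s, with t(E) = 0. Conditioning on the first step:
t(C) = 1 + 0.26·t(C) + 0.32·t(B)
t(B) = 1 + 0.33·t(C) + 0.29·t(B)
Solving: t(C) = 2.4535, t(B) = 2.5488.
Expected steps from C to E: 2.4535.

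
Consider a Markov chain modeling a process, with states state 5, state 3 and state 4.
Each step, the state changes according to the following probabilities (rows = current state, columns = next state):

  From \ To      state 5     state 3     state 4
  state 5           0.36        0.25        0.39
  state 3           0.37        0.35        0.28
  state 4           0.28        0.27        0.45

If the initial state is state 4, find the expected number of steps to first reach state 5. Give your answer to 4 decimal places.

Let t(s) be the expected number of steps to first reach state 5 from state s, with t(state 5) = 0. Conditioning on the first step:
t(state 3) = 1 + 0.35·t(state 3) + 0.28·t(state 4)
t(state 4) = 1 + 0.27·t(state 3) + 0.45·t(state 4)
Solving: t(state 3) = 2.9443, t(state 4) = 3.2636.
Expected steps from state 4 to state 5: 3.2636.

3.2636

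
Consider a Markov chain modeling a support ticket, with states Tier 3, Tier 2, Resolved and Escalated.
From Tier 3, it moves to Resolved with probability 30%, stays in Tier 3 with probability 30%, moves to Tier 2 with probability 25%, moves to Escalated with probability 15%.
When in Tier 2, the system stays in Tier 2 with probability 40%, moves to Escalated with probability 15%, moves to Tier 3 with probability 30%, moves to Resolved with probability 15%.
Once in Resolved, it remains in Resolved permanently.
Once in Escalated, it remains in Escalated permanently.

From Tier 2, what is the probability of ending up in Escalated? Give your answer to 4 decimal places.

Let h(s) be the probability of absorption at Escalated starting from transient state s. Then h(Escalated) = 1 and h(Resolved) = 0. By first-step analysis:
h(Tier 3) = 0.3·h(Tier 3) + 0.25·h(Tier 2) + 0.3·0 + 0.15·1
h(Tier 2) = 0.3·h(Tier 3) + 0.4·h(Tier 2) + 0.15·0 + 0.15·1
Solving: h(Tier 3) = 0.3696, h(Tier 2) = 0.4348.
Starting from Tier 2, the probability is 0.4348.

0.4348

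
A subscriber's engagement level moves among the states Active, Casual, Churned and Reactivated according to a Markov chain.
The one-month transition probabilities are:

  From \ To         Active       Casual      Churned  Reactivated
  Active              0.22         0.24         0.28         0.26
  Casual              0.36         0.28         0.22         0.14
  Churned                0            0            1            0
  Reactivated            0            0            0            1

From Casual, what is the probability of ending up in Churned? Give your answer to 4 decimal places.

0.5732

Let h(s) be the probability of absorption at Churned starting from transient state s. Then h(Churned) = 1 and h(Reactivated) = 0. By first-step analysis:
h(Active) = 0.22·h(Active) + 0.24·h(Casual) + 0.28·1 + 0.26·0
h(Casual) = 0.36·h(Active) + 0.28·h(Casual) + 0.22·1 + 0.14·0
Solving: h(Active) = 0.5354, h(Casual) = 0.5732.
Starting from Casual, the probability is 0.5732.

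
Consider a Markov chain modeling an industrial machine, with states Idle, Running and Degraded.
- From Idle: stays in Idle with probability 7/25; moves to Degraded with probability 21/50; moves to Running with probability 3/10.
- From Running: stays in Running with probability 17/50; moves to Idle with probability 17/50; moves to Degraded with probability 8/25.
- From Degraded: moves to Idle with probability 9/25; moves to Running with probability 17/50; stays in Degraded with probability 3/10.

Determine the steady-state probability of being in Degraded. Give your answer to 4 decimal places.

0.3458

Let the stationary distribution be π with π = πP and π_1 + π_2 + π_3 = 1.
π_1 = 0.28·π_1 + 0.34·π_2 + 0.36·π_3
π_2 = 0.3·π_1 + 0.34·π_2 + 0.34·π_3
Solving with the normalization constraint gives π = (0.3273, 0.3269, 0.3458).
So the stationary probability of Degraded is 0.3458.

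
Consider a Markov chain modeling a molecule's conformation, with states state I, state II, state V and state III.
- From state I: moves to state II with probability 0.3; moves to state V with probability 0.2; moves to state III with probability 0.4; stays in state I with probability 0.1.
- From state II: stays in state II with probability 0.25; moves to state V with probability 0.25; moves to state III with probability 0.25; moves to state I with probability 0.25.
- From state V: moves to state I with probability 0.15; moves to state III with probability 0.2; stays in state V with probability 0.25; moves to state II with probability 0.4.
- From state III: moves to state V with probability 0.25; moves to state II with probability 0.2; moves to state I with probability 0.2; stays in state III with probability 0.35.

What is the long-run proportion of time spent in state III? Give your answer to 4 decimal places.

0.2950

Let the stationary distribution be π with π = πP and π_1 + π_2 + π_3 + π_4 = 1.
π_1 = 0.1·π_1 + 0.25·π_2 + 0.15·π_3 + 0.2·π_4
π_2 = 0.3·π_1 + 0.25·π_2 + 0.4·π_3 + 0.2·π_4
π_3 = 0.2·π_1 + 0.25·π_2 + 0.25·π_3 + 0.25·π_4
Solving with the normalization constraint gives π = (0.1836, 0.2806, 0.2408, 0.2950).
So the stationary probability of state III is 0.2950.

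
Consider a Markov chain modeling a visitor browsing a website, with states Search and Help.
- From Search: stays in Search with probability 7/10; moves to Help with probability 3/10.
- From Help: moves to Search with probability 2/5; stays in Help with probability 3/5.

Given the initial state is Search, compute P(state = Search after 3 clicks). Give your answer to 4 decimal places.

0.5830

Propagate the distribution vector 3 clicks from Search.
After 0 clicks: (1.0000, 0.0000)
After 1 click: (0.7000, 0.3000)
After 2 clicks: (0.6100, 0.3900)
After 3 clicks: (0.5830, 0.4170)
P(in Search after 3 clicks) = 0.5830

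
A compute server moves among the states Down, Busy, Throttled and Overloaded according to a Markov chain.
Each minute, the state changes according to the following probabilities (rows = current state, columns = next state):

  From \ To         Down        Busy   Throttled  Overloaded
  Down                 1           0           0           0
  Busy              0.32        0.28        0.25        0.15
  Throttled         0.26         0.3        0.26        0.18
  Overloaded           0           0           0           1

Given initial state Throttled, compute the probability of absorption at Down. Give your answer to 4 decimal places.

0.6186

Let h(s) be the probability of absorption at Down starting from transient state s. Then h(Down) = 1 and h(Overloaded) = 0. By first-step analysis:
h(Busy) = 0.32·1 + 0.28·h(Busy) + 0.25·h(Throttled) + 0.15·0
h(Throttled) = 0.26·1 + 0.3·h(Busy) + 0.26·h(Throttled) + 0.18·0
Solving: h(Busy) = 0.6592, h(Throttled) = 0.6186.
Starting from Throttled, the probability is 0.6186.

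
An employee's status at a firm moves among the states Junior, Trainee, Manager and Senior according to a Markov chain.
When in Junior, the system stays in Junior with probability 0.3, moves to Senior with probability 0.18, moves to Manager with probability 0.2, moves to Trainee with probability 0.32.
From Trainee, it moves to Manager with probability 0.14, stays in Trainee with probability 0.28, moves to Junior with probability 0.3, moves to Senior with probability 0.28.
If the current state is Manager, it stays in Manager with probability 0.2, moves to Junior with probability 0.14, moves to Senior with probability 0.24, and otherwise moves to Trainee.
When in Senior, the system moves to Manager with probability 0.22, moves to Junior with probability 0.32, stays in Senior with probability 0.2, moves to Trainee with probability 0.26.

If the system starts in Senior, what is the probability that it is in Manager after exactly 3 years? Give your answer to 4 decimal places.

Propagate the distribution vector 3 years from Senior.
After 0 years: (0.0000, 0.0000, 0.0000, 1.0000)
After 1 year: (0.3200, 0.2600, 0.2200, 0.2000)
After 2 years: (0.2688, 0.3196, 0.1884, 0.2232)
After 3 years: (0.2743, 0.3127, 0.1853, 0.2277)
P(in Manager after 3 years) = 0.1853

0.1853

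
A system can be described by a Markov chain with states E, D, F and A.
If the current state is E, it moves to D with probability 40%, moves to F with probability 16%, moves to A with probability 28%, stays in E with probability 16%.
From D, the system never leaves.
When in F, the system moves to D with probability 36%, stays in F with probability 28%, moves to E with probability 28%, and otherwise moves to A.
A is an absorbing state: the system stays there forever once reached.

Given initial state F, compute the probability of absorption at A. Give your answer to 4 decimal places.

0.2600

Let h(s) be the probability of absorption at A starting from transient state s. Then h(A) = 1 and h(D) = 0. By first-step analysis:
h(E) = 0.16·h(E) + 0.4·0 + 0.16·h(F) + 0.28·1
h(F) = 0.28·h(E) + 0.36·0 + 0.28·h(F) + 0.08·1
Solving: h(E) = 0.3829, h(F) = 0.2600.
Starting from F, the probability is 0.2600.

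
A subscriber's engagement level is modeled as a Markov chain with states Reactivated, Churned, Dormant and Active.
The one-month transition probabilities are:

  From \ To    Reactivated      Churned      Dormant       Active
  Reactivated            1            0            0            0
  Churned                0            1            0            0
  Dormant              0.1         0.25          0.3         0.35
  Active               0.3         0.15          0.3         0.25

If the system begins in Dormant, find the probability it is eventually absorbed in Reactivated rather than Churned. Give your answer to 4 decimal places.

0.4286

Let h(s) be the probability of absorption at Reactivated starting from transient state s. Then h(Reactivated) = 1 and h(Churned) = 0. By first-step analysis:
h(Dormant) = 0.1·1 + 0.25·0 + 0.3·h(Dormant) + 0.35·h(Active)
h(Active) = 0.3·1 + 0.15·0 + 0.3·h(Dormant) + 0.25·h(Active)
Solving: h(Dormant) = 0.4286, h(Active) = 0.5714.
Starting from Dormant, the probability is 0.4286.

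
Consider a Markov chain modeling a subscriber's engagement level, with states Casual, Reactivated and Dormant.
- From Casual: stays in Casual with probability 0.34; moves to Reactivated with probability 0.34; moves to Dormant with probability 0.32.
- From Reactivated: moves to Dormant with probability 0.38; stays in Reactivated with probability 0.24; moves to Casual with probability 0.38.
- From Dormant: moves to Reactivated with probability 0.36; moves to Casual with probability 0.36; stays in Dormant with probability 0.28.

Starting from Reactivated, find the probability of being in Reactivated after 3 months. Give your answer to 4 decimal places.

0.3140

Propagate the distribution vector 3 months from Reactivated.
After 0 months: (0.0000, 1.0000, 0.0000)
After 1 month: (0.3800, 0.2400, 0.3800)
After 2 months: (0.3572, 0.3236, 0.3192)
After 3 months: (0.3593, 0.3140, 0.3266)
P(in Reactivated after 3 months) = 0.3140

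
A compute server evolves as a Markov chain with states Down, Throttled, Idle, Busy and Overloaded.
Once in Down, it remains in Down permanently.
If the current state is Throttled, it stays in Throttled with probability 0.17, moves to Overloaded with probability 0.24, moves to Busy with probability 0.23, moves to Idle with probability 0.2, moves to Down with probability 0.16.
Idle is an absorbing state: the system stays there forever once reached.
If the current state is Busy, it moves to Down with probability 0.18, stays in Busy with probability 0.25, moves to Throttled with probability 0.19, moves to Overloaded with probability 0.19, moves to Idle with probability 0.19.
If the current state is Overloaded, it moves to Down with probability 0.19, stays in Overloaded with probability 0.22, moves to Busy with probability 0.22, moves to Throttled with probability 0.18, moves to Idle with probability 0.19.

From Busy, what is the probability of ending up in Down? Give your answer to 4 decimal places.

0.4818

Let h(s) be the probability of absorption at Down starting from transient state s. Then h(Down) = 1 and h(Idle) = 0. By first-step analysis:
h(Throttled) = 0.16·1 + 0.17·h(Throttled) + 0.2·0 + 0.23·h(Busy) + 0.24·h(Overloaded)
h(Busy) = 0.18·1 + 0.19·h(Throttled) + 0.19·0 + 0.25·h(Busy) + 0.19·h(Overloaded)
h(Overloaded) = 0.19·1 + 0.18·h(Throttled) + 0.19·0 + 0.22·h(Busy) + 0.22·h(Overloaded)
Solving: h(Throttled) = 0.4672, h(Busy) = 0.4818, h(Overloaded) = 0.4873.
Starting from Busy, the probability is 0.4818.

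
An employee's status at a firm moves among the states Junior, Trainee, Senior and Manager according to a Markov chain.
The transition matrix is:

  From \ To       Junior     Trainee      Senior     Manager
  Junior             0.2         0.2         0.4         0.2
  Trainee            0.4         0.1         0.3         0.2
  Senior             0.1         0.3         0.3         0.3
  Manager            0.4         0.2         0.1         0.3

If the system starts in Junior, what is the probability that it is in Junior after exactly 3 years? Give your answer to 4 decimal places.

0.2680

Propagate the distribution vector 3 years from Junior.
After 0 years: (1.0000, 0.0000, 0.0000, 0.0000)
After 1 year: (0.2000, 0.2000, 0.4000, 0.2000)
After 2 years: (0.2400, 0.2200, 0.2800, 0.2600)
After 3 years: (0.2680, 0.2060, 0.2720, 0.2540)
P(in Junior after 3 years) = 0.2680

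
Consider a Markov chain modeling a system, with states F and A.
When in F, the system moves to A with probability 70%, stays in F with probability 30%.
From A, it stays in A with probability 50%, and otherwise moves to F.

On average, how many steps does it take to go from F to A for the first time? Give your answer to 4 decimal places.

Let t(s) be the expected number of steps to first reach A from state s, with t(A) = 0. Conditioning on the first step:
t(F) = 1 + 0.3·t(F)
Solving: t(F) = 1.4286.
Expected steps from F to A: 1.4286.

1.4286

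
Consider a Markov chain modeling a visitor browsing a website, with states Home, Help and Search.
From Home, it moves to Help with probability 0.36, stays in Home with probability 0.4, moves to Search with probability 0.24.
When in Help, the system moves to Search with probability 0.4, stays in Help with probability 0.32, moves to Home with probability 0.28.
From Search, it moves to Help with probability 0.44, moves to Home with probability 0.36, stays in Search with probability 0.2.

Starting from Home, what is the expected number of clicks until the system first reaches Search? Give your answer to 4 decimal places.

3.3854

Let t(s) be the expected number of clicks to first reach Search from state s, with t(Search) = 0. Conditioning on the first click:
t(Home) = 1 + 0.4·t(Home) + 0.36·t(Help)
t(Help) = 1 + 0.28·t(Home) + 0.32·t(Help)
Solving: t(Home) = 3.3854, t(Help) = 2.8646.
Expected clicks from Home to Search: 3.3854.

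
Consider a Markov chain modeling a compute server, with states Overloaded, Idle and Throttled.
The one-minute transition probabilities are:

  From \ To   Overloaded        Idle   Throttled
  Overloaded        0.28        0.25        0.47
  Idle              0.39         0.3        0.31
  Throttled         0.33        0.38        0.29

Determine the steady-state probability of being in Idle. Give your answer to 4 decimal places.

0.3119

Let the stationary distribution be π with π = πP and π_1 + π_2 + π_3 = 1.
π_1 = 0.28·π_1 + 0.39·π_2 + 0.33·π_3
π_2 = 0.25·π_1 + 0.3·π_2 + 0.38·π_3
Solving with the normalization constraint gives π = (0.3321, 0.3119, 0.3560).
So the stationary probability of Idle is 0.3119.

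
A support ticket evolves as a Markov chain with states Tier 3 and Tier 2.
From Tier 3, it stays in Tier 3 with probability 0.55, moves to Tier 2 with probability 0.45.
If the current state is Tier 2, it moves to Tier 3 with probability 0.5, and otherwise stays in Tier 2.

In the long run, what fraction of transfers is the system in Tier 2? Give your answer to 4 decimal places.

0.4737

Let the stationary distribution be π with π = πP and π_1 + π_2 = 1.
π_1 = 0.55·π_1 + 0.5·π_2
Solving with the normalization constraint gives π = (0.5263, 0.4737).
So the stationary probability of Tier 2 is 0.4737.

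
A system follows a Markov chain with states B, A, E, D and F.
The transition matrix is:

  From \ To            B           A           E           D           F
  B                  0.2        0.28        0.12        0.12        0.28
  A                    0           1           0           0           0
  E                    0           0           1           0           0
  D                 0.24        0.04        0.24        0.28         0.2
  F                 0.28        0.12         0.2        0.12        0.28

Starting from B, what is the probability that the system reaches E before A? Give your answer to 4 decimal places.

Let h(s) be the probability of absorption at E starting from transient state s. Then h(E) = 1 and h(A) = 0. By first-step analysis:
h(B) = 0.2·h(B) + 0.28·0 + 0.12·1 + 0.12·h(D) + 0.28·h(F)
h(D) = 0.24·h(B) + 0.04·0 + 0.24·1 + 0.28·h(D) + 0.2·h(F)
h(F) = 0.28·h(B) + 0.12·0 + 0.2·1 + 0.12·h(D) + 0.28·h(F)
Solving: h(B) = 0.4390, h(D) = 0.6336, h(F) = 0.5541.
Starting from B, the probability is 0.4390.

0.4390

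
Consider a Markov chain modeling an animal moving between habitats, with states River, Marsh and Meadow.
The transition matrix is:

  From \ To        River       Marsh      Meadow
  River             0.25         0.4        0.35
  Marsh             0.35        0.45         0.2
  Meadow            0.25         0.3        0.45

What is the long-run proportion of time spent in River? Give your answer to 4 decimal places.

Let the stationary distribution be π with π = πP and π_1 + π_2 + π_3 = 1.
π_1 = 0.25·π_1 + 0.35·π_2 + 0.25·π_3
π_2 = 0.4·π_1 + 0.45·π_2 + 0.3·π_3
Solving with the normalization constraint gives π = (0.2887, 0.3869, 0.3244).
So the stationary probability of River is 0.2887.

0.2887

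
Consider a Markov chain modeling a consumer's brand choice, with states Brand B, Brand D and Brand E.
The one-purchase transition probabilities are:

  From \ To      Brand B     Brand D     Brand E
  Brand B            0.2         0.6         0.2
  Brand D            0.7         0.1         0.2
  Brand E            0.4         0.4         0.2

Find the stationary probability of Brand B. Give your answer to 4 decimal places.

Let the stationary distribution be π with π = πP and π_1 + π_2 + π_3 = 1.
π_1 = 0.2·π_1 + 0.7·π_2 + 0.4·π_3
π_2 = 0.6·π_1 + 0.1·π_2 + 0.4·π_3
Solving with the normalization constraint gives π = (0.4267, 0.3733, 0.2000).
So the stationary probability of Brand B is 0.4267.

0.4267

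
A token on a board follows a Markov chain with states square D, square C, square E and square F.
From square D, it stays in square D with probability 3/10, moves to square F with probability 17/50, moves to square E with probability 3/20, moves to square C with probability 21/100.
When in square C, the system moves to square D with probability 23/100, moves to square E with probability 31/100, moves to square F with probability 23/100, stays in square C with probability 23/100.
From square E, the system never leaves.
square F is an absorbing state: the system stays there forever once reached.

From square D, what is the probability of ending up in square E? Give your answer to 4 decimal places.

0.3680

Let h(s) be the probability of absorption at square E starting from transient state s. Then h(square E) = 1 and h(square F) = 0. By first-step analysis:
h(square D) = 0.3·h(square D) + 0.21·h(square C) + 0.15·1 + 0.34·0
h(square C) = 0.23·h(square D) + 0.23·h(square C) + 0.31·1 + 0.23·0
Solving: h(square D) = 0.3680, h(square C) = 0.5125.
Starting from square D, the probability is 0.3680.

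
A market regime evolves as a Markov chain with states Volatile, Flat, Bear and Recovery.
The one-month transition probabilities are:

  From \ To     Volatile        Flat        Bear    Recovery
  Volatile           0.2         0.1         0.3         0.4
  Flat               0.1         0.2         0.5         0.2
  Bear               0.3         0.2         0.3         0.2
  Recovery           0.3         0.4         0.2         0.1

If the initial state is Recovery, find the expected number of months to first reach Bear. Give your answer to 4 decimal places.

Let t(s) be the expected number of months to first reach Bear from state s, with t(Bear) = 0. Conditioning on the first month:
t(Volatile) = 1 + 0.2·t(Volatile) + 0.1·t(Flat) + 0.4·t(Recovery)
t(Flat) = 1 + 0.1·t(Volatile) + 0.2·t(Flat) + 0.2·t(Recovery)
t(Recovery) = 1 + 0.3·t(Volatile) + 0.4·t(Flat) + 0.1·t(Recovery)
Solving: t(Volatile) = 3.1948, t(Flat) = 2.4675, t(Recovery) = 3.2727.
Expected months from Recovery to Bear: 3.2727.

3.2727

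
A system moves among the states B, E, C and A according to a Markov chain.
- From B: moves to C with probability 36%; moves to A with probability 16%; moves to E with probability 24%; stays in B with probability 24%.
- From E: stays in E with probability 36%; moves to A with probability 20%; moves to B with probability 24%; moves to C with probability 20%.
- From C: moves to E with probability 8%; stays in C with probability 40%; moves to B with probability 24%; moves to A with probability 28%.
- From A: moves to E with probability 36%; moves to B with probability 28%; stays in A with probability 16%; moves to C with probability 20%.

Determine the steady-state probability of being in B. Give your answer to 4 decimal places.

Let the stationary distribution be π with π = πP and π_1 + π_2 + π_3 + π_4 = 1.
π_1 = 0.24·π_1 + 0.24·π_2 + 0.24·π_3 + 0.28·π_4
π_2 = 0.24·π_1 + 0.36·π_2 + 0.08·π_3 + 0.36·π_4
π_3 = 0.36·π_1 + 0.2·π_2 + 0.4·π_3 + 0.2·π_4
Solving with the normalization constraint gives π = (0.2482, 0.2463, 0.2996, 0.2058).
So the stationary probability of B is 0.2482.

0.2482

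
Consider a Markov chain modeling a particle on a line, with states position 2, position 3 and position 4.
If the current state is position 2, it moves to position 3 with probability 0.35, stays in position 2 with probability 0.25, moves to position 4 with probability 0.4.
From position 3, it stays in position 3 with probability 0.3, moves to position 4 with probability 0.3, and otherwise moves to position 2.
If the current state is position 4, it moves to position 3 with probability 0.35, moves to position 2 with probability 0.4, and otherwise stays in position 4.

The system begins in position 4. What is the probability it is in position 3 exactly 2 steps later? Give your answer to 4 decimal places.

Sum over the intermediate state after 1 step:
P = P(position 4→position 2)·P(position 2→position 3) + P(position 4→position 3)·P(position 3→position 3) + P(position 4→position 4)·P(position 4→position 3)
  = 0.4×0.35 + 0.35×0.3 + 0.25×0.35
  = 0.1400 + 0.1050 + 0.0875 = 0.3325

0.3325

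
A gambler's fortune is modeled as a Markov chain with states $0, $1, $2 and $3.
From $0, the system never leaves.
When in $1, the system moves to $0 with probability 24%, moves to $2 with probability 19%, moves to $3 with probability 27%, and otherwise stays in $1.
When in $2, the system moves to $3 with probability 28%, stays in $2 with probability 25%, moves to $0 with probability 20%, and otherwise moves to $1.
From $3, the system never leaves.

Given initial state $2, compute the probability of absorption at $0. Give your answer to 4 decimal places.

Let h(s) be the probability of absorption at $0 starting from transient state s. Then h($0) = 1 and h($3) = 0. By first-step analysis:
h($1) = 0.24·1 + 0.3·h($1) + 0.19·h($2) + 0.27·0
h($2) = 0.2·1 + 0.27·h($1) + 0.25·h($2) + 0.28·0
Solving: h($1) = 0.4602, h($2) = 0.4323.
Starting from $2, the probability is 0.4323.

0.4323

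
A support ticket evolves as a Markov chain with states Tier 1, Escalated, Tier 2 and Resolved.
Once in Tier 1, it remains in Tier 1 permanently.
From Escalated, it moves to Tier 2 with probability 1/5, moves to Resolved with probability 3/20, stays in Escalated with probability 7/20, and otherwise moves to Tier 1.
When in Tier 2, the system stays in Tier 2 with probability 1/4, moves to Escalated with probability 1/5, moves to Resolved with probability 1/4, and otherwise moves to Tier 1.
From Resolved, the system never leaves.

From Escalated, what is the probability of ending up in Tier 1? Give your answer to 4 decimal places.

0.6369

Let h(s) be the probability of absorption at Tier 1 starting from transient state s. Then h(Tier 1) = 1 and h(Resolved) = 0. By first-step analysis:
h(Escalated) = 0.3·1 + 0.35·h(Escalated) + 0.2·h(Tier 2) + 0.15·0
h(Tier 2) = 0.3·1 + 0.2·h(Escalated) + 0.25·h(Tier 2) + 0.25·0
Solving: h(Escalated) = 0.6369, h(Tier 2) = 0.5698.
Starting from Escalated, the probability is 0.6369.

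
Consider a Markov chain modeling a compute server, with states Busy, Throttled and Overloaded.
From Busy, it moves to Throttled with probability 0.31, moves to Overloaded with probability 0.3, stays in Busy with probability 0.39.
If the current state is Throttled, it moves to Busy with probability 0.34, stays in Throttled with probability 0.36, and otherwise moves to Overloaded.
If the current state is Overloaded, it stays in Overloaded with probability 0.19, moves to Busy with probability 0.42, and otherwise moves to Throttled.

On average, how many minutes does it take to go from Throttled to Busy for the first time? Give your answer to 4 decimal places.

2.7653

Let t(s) be the expected number of minutes to first reach Busy from state s, with t(Busy) = 0. Conditioning on the first minute:
t(Throttled) = 1 + 0.36·t(Throttled) + 0.3·t(Overloaded)
t(Overloaded) = 1 + 0.39·t(Throttled) + 0.19·t(Overloaded)
Solving: t(Throttled) = 2.7653, t(Overloaded) = 2.5660.
Expected minutes from Throttled to Busy: 2.7653.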